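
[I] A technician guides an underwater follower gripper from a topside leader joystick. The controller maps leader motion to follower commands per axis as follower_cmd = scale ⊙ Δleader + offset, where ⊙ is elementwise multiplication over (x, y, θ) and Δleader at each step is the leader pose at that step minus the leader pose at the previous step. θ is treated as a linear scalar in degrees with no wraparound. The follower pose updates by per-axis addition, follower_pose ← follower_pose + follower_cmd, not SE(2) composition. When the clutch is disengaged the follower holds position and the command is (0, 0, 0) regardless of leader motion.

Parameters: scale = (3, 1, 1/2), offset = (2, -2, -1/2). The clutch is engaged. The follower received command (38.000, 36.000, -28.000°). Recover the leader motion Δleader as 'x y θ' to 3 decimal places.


12.000 38.000 -55.000

axis x: (38.000 − 2) / (3) = 12.000
axis y: (36.000 − -2) / (1) = 38.000
axis θ: (-28.000 − -1/2) / (1/2) = -55.000


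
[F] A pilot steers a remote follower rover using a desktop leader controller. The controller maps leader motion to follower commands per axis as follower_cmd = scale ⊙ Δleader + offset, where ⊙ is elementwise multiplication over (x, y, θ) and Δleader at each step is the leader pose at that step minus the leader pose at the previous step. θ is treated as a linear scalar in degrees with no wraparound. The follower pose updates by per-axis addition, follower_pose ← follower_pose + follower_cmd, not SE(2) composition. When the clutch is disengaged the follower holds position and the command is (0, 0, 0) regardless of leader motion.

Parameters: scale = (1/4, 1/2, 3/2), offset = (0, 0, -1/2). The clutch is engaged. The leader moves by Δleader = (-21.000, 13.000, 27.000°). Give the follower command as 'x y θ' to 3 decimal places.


-5.250 6.500 40.000

axis x: 1/4·-21.000 + 0 = -5.250
axis y: 1/2·13.000 + 0 = 6.500
axis θ: 3/2·27.000 + -1/2 = 40.000


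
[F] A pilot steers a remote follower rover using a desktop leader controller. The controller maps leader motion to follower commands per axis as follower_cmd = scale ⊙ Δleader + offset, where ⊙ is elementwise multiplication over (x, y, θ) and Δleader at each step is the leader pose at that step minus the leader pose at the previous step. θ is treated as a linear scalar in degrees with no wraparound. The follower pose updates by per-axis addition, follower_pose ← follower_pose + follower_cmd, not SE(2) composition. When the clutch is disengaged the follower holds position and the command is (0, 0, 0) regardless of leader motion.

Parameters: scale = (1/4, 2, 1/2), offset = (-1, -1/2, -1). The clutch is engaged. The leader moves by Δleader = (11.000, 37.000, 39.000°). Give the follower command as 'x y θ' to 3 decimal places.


1.750 73.500 18.500

axis x: 1/4·11.000 + -1 = 1.750
axis y: 2·37.000 + -1/2 = 73.500
axis θ: 1/2·39.000 + -1 = 18.500


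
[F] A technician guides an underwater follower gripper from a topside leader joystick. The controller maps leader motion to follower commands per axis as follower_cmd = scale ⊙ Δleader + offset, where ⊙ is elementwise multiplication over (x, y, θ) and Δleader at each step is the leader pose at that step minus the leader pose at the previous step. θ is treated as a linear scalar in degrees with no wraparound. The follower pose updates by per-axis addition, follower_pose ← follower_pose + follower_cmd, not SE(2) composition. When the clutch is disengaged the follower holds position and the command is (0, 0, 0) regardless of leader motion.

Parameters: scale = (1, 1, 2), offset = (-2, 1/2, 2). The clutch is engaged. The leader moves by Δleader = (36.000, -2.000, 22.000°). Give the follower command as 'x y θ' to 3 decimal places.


axis x: 1·36.000 + -2 = 34.000
axis y: 1·-2.000 + 1/2 = -1.500
axis θ: 2·22.000 + 2 = 46.000

34.000 -1.500 46.000


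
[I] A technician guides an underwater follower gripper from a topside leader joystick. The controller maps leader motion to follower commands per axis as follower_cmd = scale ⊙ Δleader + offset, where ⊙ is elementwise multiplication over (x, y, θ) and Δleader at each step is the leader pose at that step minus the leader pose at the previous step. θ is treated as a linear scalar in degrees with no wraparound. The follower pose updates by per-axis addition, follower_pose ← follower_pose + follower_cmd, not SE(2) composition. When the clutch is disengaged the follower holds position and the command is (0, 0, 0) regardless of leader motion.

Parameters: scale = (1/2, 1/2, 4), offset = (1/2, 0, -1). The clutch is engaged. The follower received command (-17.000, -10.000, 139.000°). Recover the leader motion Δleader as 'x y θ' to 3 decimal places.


axis x: (-17.000 − 1/2) / (1/2) = -35.000
axis y: (-10.000 − 0) / (1/2) = -20.000
axis θ: (139.000 − -1) / (4) = 35.000

-35.000 -20.000 35.000


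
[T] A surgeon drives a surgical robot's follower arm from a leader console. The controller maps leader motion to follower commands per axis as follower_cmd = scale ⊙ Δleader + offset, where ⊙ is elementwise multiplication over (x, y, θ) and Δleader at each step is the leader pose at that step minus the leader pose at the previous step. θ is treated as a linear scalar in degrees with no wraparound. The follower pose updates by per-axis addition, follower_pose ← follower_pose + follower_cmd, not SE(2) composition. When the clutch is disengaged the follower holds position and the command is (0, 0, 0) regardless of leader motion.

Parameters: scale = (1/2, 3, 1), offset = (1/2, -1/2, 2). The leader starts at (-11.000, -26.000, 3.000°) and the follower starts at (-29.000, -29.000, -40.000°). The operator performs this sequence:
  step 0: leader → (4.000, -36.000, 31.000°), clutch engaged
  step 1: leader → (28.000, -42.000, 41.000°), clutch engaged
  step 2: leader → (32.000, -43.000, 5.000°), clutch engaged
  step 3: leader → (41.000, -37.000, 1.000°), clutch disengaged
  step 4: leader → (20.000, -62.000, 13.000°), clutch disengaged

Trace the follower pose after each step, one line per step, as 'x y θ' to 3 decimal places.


-21.000 -59.500 -10.000
-8.500 -78.000 2.000
-6.000 -81.500 -32.000
-6.000 -81.500 -32.000
-6.000 -81.500 -32.000

step 0: Δleader=(15.000, -10.000, 28.000°), engaged; cmd=(8.000, -30.500, 30.000°) → follower=(-21.000, -59.500, -10.000°)
step 1: Δleader=(24.000, -6.000, 10.000°), engaged; cmd=(12.500, -18.500, 12.000°) → follower=(-8.500, -78.000, 2.000°)
step 2: Δleader=(4.000, -1.000, -36.000°), engaged; cmd=(2.500, -3.500, -34.000°) → follower=(-6.000, -81.500, -32.000°)
step 3: Δleader=(9.000, 6.000, -4.000°), disengaged; cmd=(0,0,0) → follower holds at (-6.000, -81.500, -32.000°)
step 4: Δleader=(-21.000, -25.000, 12.000°), disengaged; cmd=(0,0,0) → follower holds at (-6.000, -81.500, -32.000°)


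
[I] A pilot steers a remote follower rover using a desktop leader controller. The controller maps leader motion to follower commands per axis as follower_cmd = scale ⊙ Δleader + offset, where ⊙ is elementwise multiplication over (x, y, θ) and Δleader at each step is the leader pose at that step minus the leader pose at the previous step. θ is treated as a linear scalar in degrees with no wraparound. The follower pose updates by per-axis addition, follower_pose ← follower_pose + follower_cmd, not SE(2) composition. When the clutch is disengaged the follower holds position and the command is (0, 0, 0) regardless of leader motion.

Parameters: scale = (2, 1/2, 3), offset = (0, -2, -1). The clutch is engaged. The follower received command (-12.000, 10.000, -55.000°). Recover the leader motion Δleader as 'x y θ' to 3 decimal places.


-6.000 24.000 -18.000

axis x: (-12.000 − 0) / (2) = -6.000
axis y: (10.000 − -2) / (1/2) = 24.000
axis θ: (-55.000 − -1) / (3) = -18.000


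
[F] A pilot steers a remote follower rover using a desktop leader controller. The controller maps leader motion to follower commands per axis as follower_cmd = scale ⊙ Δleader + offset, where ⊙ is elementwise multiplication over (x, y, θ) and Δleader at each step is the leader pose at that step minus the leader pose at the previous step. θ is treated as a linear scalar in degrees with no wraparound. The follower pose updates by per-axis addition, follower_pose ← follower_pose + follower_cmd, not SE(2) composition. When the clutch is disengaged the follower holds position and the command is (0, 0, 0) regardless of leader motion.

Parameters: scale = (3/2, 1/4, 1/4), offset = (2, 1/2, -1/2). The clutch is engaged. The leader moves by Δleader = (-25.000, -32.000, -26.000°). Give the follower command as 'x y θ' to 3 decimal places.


-35.500 -7.500 -7.000

axis x: 3/2·-25.000 + 2 = -35.500
axis y: 1/4·-32.000 + 1/2 = -7.500
axis θ: 1/4·-26.000 + -1/2 = -7.000


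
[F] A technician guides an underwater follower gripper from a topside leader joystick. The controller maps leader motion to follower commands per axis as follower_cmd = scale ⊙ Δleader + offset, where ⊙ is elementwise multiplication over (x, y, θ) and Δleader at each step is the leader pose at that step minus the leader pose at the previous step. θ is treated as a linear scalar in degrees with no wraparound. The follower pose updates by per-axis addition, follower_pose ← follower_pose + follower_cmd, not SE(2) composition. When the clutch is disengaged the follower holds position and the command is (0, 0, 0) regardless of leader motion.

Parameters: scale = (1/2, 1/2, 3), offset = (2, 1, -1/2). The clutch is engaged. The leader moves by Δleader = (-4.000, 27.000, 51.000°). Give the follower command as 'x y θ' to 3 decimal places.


axis x: 1/2·-4.000 + 2 = 0.000
axis y: 1/2·27.000 + 1 = 14.500
axis θ: 3·51.000 + -1/2 = 152.500

0.000 14.500 152.500


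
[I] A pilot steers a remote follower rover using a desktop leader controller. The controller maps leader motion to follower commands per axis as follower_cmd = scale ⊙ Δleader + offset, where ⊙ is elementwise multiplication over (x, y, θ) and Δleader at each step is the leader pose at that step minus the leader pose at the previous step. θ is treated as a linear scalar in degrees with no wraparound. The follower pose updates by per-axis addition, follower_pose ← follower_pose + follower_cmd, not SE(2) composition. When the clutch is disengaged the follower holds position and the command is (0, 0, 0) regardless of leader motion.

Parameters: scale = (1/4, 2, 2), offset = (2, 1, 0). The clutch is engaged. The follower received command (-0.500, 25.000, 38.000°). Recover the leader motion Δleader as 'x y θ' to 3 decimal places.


axis x: (-0.500 − 2) / (1/4) = -10.000
axis y: (25.000 − 1) / (2) = 12.000
axis θ: (38.000 − 0) / (2) = 19.000

-10.000 12.000 19.000


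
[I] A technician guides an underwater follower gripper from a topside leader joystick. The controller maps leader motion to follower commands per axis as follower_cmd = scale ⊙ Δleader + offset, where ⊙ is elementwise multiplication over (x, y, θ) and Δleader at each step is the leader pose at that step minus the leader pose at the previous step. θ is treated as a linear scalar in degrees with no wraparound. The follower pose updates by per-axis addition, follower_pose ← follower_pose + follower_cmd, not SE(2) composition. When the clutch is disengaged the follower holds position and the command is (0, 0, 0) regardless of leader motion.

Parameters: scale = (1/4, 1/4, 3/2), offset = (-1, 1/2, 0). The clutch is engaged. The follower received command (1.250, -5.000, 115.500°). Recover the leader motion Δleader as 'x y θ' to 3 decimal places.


axis x: (1.250 − -1) / (1/4) = 9.000
axis y: (-5.000 − 1/2) / (1/4) = -22.000
axis θ: (115.500 − 0) / (3/2) = 77.000

9.000 -22.000 77.000


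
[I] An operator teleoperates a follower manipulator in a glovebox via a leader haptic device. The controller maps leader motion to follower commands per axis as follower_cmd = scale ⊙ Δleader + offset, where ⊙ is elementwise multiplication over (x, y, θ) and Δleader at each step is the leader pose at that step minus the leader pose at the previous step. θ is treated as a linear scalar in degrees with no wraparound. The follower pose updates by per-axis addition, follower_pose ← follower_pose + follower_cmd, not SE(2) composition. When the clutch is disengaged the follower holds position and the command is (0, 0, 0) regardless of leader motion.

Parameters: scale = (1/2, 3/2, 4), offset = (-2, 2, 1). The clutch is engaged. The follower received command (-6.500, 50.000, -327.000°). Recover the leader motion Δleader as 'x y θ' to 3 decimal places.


-9.000 32.000 -82.000

axis x: (-6.500 − -2) / (1/2) = -9.000
axis y: (50.000 − 2) / (3/2) = 32.000
axis θ: (-327.000 − 1) / (4) = -82.000


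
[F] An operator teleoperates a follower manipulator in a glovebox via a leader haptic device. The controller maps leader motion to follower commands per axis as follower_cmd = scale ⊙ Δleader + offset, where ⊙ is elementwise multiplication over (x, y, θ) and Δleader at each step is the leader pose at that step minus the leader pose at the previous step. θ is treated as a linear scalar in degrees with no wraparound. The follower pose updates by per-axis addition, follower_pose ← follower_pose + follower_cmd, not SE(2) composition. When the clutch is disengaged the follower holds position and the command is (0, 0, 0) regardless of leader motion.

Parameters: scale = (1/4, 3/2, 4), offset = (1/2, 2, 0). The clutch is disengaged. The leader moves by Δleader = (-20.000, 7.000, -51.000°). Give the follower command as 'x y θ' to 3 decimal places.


clutch disengaged → follower holds; cmd = (0, 0, 0)

0.000 0.000 0.000


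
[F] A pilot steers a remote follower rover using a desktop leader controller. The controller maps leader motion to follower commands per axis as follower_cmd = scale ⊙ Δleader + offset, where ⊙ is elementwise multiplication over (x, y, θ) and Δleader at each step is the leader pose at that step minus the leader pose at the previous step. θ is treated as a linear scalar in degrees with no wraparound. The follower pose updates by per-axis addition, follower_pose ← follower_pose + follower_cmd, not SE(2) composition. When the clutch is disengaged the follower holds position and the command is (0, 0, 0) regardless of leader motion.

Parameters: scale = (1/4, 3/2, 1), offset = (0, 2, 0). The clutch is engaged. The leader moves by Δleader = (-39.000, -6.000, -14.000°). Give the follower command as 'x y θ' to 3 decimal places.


axis x: 1/4·-39.000 + 0 = -9.750
axis y: 3/2·-6.000 + 2 = -7.000
axis θ: 1·-14.000 + 0 = -14.000

-9.750 -7.000 -14.000


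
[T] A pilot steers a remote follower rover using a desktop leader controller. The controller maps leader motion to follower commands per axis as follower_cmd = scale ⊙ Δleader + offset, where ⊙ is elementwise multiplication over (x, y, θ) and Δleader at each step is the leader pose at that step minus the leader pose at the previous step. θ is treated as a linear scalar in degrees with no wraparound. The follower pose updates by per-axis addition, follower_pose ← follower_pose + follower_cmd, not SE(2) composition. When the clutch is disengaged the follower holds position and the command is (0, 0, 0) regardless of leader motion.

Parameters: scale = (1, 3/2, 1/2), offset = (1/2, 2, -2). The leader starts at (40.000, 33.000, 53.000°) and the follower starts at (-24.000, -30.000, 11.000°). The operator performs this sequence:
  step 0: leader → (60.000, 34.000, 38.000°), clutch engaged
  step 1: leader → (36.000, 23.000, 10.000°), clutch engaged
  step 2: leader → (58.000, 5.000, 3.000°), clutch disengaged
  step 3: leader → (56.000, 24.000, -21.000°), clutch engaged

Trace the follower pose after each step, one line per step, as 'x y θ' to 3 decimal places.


-3.500 -26.500 1.500
-27.000 -41.000 -14.500
-27.000 -41.000 -14.500
-28.500 -10.500 -28.500

step 0: Δleader=(20.000, 1.000, -15.000°), engaged; cmd=(20.500, 3.500, -9.500°) → follower=(-3.500, -26.500, 1.500°)
step 1: Δleader=(-24.000, -11.000, -28.000°), engaged; cmd=(-23.500, -14.500, -16.000°) → follower=(-27.000, -41.000, -14.500°)
step 2: Δleader=(22.000, -18.000, -7.000°), disengaged; cmd=(0,0,0) → follower holds at (-27.000, -41.000, -14.500°)
step 3: Δleader=(-2.000, 19.000, -24.000°), engaged; cmd=(-1.500, 30.500, -14.000°) → follower=(-28.500, -10.500, -28.500°)


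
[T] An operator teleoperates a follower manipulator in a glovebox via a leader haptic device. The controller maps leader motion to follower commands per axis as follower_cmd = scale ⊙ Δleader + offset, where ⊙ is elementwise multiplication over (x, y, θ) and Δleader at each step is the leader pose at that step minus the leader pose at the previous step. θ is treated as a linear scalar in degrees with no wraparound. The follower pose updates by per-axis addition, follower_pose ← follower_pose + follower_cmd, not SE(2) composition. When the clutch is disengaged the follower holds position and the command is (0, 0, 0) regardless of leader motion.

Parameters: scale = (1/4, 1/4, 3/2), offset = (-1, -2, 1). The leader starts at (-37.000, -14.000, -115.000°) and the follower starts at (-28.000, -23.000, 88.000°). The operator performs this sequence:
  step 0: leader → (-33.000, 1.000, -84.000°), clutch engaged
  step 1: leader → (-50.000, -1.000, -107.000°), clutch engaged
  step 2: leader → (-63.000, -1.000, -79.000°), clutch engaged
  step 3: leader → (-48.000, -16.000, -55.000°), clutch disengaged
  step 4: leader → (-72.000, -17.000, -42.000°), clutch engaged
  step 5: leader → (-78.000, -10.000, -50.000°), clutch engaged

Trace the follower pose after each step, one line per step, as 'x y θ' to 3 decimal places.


-28.000 -21.250 135.500
-33.250 -23.750 102.000
-37.500 -25.750 145.000
-37.500 -25.750 145.000
-44.500 -28.000 165.500
-47.000 -28.250 154.500

step 0: Δleader=(4.000, 15.000, 31.000°), engaged; cmd=(0.000, 1.750, 47.500°) → follower=(-28.000, -21.250, 135.500°)
step 1: Δleader=(-17.000, -2.000, -23.000°), engaged; cmd=(-5.250, -2.500, -33.500°) → follower=(-33.250, -23.750, 102.000°)
step 2: Δleader=(-13.000, 0.000, 28.000°), engaged; cmd=(-4.250, -2.000, 43.000°) → follower=(-37.500, -25.750, 145.000°)
step 3: Δleader=(15.000, -15.000, 24.000°), disengaged; cmd=(0,0,0) → follower holds at (-37.500, -25.750, 145.000°)
step 4: Δleader=(-24.000, -1.000, 13.000°), engaged; cmd=(-7.000, -2.250, 20.500°) → follower=(-44.500, -28.000, 165.500°)
step 5: Δleader=(-6.000, 7.000, -8.000°), engaged; cmd=(-2.500, -0.250, -11.000°) → follower=(-47.000, -28.250, 154.500°)


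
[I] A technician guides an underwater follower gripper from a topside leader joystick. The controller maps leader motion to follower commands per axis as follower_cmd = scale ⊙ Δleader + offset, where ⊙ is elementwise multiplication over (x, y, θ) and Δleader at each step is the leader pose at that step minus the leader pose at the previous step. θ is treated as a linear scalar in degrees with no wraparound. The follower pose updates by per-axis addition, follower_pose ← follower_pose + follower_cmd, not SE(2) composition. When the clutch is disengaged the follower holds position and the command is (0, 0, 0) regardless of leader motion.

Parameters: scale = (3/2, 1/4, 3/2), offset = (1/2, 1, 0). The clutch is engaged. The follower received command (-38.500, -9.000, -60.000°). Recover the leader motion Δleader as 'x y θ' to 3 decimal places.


axis x: (-38.500 − 1/2) / (3/2) = -26.000
axis y: (-9.000 − 1) / (1/4) = -40.000
axis θ: (-60.000 − 0) / (3/2) = -40.000

-26.000 -40.000 -40.000


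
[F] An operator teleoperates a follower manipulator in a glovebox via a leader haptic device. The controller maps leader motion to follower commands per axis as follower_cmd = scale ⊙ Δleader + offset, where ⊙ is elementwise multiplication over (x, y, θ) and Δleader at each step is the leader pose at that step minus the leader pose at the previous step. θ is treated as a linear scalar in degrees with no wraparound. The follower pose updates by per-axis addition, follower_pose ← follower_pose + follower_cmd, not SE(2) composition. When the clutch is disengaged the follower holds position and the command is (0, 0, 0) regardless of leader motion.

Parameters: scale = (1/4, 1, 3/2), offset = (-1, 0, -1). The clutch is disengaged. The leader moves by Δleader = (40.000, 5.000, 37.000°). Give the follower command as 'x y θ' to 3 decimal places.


0.000 0.000 0.000

clutch disengaged → follower holds; cmd = (0, 0, 0)


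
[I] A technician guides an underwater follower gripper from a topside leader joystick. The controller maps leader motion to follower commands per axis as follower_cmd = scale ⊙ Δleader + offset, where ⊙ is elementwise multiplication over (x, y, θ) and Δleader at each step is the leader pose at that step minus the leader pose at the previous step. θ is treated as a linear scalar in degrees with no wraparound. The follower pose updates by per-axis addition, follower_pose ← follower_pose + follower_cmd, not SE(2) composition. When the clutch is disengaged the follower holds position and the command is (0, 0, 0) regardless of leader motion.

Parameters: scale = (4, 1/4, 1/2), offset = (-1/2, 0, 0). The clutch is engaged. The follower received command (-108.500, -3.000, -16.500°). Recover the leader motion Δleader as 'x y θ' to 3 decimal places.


-27.000 -12.000 -33.000

axis x: (-108.500 − -1/2) / (4) = -27.000
axis y: (-3.000 − 0) / (1/4) = -12.000
axis θ: (-16.500 − 0) / (1/2) = -33.000


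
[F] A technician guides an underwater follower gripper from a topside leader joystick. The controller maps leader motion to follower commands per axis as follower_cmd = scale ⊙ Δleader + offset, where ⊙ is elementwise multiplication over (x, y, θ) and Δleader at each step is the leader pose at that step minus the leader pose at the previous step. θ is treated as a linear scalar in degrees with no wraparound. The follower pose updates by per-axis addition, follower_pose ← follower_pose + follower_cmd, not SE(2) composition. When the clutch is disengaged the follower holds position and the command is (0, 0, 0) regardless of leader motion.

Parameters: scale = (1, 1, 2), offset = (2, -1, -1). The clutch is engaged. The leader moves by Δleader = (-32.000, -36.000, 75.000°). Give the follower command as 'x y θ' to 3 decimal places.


axis x: 1·-32.000 + 2 = -30.000
axis y: 1·-36.000 + -1 = -37.000
axis θ: 2·75.000 + -1 = 149.000

-30.000 -37.000 149.000


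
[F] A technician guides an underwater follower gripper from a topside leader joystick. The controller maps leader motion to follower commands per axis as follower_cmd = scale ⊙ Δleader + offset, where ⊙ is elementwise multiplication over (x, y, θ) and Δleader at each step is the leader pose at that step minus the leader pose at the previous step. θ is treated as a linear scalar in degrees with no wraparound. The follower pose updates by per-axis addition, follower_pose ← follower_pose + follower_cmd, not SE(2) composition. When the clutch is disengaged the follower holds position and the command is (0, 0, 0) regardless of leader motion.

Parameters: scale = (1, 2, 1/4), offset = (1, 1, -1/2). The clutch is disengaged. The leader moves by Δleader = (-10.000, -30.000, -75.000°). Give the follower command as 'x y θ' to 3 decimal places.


clutch disengaged → follower holds; cmd = (0, 0, 0)

0.000 0.000 0.000


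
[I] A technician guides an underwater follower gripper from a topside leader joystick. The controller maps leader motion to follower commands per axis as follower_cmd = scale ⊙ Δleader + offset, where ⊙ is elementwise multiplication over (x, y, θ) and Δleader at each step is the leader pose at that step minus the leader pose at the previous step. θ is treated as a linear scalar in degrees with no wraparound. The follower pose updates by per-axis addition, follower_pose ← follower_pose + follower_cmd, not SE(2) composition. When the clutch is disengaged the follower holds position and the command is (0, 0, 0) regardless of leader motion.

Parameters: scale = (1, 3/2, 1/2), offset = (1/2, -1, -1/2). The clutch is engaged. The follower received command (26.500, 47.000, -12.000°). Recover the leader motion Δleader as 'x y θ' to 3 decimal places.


axis x: (26.500 − 1/2) / (1) = 26.000
axis y: (47.000 − -1) / (3/2) = 32.000
axis θ: (-12.000 − -1/2) / (1/2) = -23.000

26.000 32.000 -23.000


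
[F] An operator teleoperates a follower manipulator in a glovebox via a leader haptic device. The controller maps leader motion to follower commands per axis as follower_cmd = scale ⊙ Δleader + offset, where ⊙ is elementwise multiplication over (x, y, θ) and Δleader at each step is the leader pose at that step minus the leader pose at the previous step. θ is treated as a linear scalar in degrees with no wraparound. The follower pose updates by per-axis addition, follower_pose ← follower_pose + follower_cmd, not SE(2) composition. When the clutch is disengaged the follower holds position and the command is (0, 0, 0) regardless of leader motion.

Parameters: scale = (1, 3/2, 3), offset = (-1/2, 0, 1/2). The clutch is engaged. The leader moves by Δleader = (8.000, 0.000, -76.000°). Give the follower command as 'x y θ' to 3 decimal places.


axis x: 1·8.000 + -1/2 = 7.500
axis y: 3/2·0.000 + 0 = 0.000
axis θ: 3·-76.000 + 1/2 = -227.500

7.500 0.000 -227.500


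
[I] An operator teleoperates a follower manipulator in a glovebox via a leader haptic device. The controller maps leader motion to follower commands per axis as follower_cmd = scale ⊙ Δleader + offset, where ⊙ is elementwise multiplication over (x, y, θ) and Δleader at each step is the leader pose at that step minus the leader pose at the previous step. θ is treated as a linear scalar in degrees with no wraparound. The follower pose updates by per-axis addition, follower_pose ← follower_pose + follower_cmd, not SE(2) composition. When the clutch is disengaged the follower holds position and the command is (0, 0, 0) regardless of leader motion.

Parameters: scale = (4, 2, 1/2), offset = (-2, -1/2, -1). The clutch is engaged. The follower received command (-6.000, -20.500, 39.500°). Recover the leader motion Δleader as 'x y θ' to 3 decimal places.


-1.000 -10.000 81.000

axis x: (-6.000 − -2) / (4) = -1.000
axis y: (-20.500 − -1/2) / (2) = -10.000
axis θ: (39.500 − -1) / (1/2) = 81.000


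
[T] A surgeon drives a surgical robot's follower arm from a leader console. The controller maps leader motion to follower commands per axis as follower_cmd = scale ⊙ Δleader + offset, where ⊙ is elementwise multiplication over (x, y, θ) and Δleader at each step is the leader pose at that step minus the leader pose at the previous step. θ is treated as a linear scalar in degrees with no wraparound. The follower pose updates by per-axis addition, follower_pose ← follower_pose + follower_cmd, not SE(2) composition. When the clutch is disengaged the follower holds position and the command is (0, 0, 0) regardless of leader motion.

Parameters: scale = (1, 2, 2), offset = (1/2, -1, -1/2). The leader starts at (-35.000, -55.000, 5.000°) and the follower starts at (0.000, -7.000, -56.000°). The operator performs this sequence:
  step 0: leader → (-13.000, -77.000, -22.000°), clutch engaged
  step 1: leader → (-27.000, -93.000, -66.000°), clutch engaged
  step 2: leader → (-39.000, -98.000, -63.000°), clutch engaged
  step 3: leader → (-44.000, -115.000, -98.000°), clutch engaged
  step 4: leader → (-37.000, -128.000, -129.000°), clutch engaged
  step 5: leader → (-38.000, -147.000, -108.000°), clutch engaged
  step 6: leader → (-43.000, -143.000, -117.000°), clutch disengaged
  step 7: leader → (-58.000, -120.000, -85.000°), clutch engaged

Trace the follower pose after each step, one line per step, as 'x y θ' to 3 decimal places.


step 0: Δleader=(22.000, -22.000, -27.000°), engaged; cmd=(22.500, -45.000, -54.500°) → follower=(22.500, -52.000, -110.500°)
step 1: Δleader=(-14.000, -16.000, -44.000°), engaged; cmd=(-13.500, -33.000, -88.500°) → follower=(9.000, -85.000, -199.000°)
step 2: Δleader=(-12.000, -5.000, 3.000°), engaged; cmd=(-11.500, -11.000, 5.500°) → follower=(-2.500, -96.000, -193.500°)
step 3: Δleader=(-5.000, -17.000, -35.000°), engaged; cmd=(-4.500, -35.000, -70.500°) → follower=(-7.000, -131.000, -264.000°)
step 4: Δleader=(7.000, -13.000, -31.000°), engaged; cmd=(7.500, -27.000, -62.500°) → follower=(0.500, -158.000, -326.500°)
step 5: Δleader=(-1.000, -19.000, 21.000°), engaged; cmd=(-0.500, -39.000, 41.500°) → follower=(0.000, -197.000, -285.000°)
step 6: Δleader=(-5.000, 4.000, -9.000°), disengaged; cmd=(0,0,0) → follower holds at (0.000, -197.000, -285.000°)
step 7: Δleader=(-15.000, 23.000, 32.000°), engaged; cmd=(-14.500, 45.000, 63.500°) → follower=(-14.500, -152.000, -221.500°)

22.500 -52.000 -110.500
9.000 -85.000 -199.000
-2.500 -96.000 -193.500
-7.000 -131.000 -264.000
0.500 -158.000 -326.500
0.000 -197.000 -285.000
0.000 -197.000 -285.000
-14.500 -152.000 -221.500


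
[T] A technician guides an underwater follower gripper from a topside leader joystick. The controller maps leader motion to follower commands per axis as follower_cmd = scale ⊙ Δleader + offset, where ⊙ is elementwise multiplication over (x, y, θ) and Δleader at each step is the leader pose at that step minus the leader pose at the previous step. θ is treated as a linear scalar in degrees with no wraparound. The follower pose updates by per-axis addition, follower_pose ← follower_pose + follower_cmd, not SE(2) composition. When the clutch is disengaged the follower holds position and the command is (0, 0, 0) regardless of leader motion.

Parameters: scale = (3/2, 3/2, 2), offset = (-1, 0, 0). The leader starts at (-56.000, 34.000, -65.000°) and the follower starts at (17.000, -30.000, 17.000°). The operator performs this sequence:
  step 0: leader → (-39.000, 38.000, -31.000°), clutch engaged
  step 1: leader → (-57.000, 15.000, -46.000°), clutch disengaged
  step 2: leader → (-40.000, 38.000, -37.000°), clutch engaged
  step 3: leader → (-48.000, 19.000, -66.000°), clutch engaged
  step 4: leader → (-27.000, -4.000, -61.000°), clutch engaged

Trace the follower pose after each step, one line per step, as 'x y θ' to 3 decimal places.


41.500 -24.000 85.000
41.500 -24.000 85.000
66.000 10.500 103.000
53.000 -18.000 45.000
83.500 -52.500 55.000

step 0: Δleader=(17.000, 4.000, 34.000°), engaged; cmd=(24.500, 6.000, 68.000°) → follower=(41.500, -24.000, 85.000°)
step 1: Δleader=(-18.000, -23.000, -15.000°), disengaged; cmd=(0,0,0) → follower holds at (41.500, -24.000, 85.000°)
step 2: Δleader=(17.000, 23.000, 9.000°), engaged; cmd=(24.500, 34.500, 18.000°) → follower=(66.000, 10.500, 103.000°)
step 3: Δleader=(-8.000, -19.000, -29.000°), engaged; cmd=(-13.000, -28.500, -58.000°) → follower=(53.000, -18.000, 45.000°)
step 4: Δleader=(21.000, -23.000, 5.000°), engaged; cmd=(30.500, -34.500, 10.000°) → follower=(83.500, -52.500, 55.000°)


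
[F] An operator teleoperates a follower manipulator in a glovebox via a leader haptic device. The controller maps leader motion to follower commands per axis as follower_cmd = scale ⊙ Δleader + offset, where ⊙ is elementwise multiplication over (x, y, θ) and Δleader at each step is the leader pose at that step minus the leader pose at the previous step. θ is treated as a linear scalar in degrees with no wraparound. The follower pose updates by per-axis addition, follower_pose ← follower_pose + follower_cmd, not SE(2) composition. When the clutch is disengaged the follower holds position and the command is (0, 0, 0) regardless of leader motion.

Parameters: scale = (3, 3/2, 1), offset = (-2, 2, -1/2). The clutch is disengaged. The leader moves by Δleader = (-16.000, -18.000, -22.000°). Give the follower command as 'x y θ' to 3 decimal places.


0.000 0.000 0.000

clutch disengaged → follower holds; cmd = (0, 0, 0)


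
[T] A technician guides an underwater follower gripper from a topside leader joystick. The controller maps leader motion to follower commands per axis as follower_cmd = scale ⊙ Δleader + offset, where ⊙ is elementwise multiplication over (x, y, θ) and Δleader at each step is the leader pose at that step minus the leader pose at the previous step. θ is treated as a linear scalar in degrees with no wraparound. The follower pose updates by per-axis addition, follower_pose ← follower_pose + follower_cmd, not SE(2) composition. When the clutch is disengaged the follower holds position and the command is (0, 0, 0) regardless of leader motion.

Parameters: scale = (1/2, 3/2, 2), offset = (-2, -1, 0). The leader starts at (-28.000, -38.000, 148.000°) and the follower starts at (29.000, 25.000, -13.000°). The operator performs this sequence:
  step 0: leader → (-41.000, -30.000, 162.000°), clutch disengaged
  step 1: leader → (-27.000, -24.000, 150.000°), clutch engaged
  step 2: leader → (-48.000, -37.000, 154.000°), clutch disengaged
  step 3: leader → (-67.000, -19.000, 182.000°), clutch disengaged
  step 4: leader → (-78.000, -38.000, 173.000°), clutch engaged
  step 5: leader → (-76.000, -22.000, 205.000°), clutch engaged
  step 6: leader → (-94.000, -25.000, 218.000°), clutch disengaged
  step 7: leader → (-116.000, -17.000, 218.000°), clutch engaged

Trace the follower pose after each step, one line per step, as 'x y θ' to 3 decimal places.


29.000 25.000 -13.000
34.000 33.000 -37.000
34.000 33.000 -37.000
34.000 33.000 -37.000
26.500 3.500 -55.000
25.500 26.500 9.000
25.500 26.500 9.000
12.500 37.500 9.000

step 0: Δleader=(-13.000, 8.000, 14.000°), disengaged; cmd=(0,0,0) → follower holds at (29.000, 25.000, -13.000°)
step 1: Δleader=(14.000, 6.000, -12.000°), engaged; cmd=(5.000, 8.000, -24.000°) → follower=(34.000, 33.000, -37.000°)
step 2: Δleader=(-21.000, -13.000, 4.000°), disengaged; cmd=(0,0,0) → follower holds at (34.000, 33.000, -37.000°)
step 3: Δleader=(-19.000, 18.000, 28.000°), disengaged; cmd=(0,0,0) → follower holds at (34.000, 33.000, -37.000°)
step 4: Δleader=(-11.000, -19.000, -9.000°), engaged; cmd=(-7.500, -29.500, -18.000°) → follower=(26.500, 3.500, -55.000°)
step 5: Δleader=(2.000, 16.000, 32.000°), engaged; cmd=(-1.000, 23.000, 64.000°) → follower=(25.500, 26.500, 9.000°)
step 6: Δleader=(-18.000, -3.000, 13.000°), disengaged; cmd=(0,0,0) → follower holds at (25.500, 26.500, 9.000°)
step 7: Δleader=(-22.000, 8.000, 0.000°), engaged; cmd=(-13.000, 11.000, 0.000°) → follower=(12.500, 37.500, 9.000°)


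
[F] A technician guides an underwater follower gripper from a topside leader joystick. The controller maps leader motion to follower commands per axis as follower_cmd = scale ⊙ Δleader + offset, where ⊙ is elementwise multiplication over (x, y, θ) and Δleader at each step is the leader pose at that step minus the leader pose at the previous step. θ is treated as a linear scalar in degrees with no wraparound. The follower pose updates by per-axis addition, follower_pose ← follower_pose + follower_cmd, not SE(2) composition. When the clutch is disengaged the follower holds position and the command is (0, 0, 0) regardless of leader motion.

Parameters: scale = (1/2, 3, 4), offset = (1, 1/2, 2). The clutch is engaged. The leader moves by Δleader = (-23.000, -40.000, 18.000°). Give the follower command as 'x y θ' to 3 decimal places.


axis x: 1/2·-23.000 + 1 = -10.500
axis y: 3·-40.000 + 1/2 = -119.500
axis θ: 4·18.000 + 2 = 74.000

-10.500 -119.500 74.000


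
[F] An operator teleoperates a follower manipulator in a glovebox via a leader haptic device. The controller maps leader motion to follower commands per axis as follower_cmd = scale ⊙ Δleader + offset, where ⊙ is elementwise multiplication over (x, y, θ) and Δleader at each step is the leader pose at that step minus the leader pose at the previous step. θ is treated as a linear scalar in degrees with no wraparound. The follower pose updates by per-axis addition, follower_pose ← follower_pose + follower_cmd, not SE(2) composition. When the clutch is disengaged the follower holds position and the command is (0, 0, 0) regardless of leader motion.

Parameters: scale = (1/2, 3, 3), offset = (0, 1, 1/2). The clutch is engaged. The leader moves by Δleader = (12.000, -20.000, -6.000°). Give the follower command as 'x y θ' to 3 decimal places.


6.000 -59.000 -17.500

axis x: 1/2·12.000 + 0 = 6.000
axis y: 3·-20.000 + 1 = -59.000
axis θ: 3·-6.000 + 1/2 = -17.500


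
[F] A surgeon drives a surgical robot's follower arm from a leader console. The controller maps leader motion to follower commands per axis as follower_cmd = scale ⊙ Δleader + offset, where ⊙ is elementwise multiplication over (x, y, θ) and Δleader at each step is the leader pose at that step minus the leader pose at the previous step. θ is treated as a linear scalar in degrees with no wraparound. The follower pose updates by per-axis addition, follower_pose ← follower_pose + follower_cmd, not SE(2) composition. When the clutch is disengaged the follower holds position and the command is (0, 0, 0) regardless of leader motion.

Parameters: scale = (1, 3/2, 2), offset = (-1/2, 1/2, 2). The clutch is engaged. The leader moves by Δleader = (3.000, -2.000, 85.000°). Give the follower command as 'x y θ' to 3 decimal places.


axis x: 1·3.000 + -1/2 = 2.500
axis y: 3/2·-2.000 + 1/2 = -2.500
axis θ: 2·85.000 + 2 = 172.000

2.500 -2.500 172.000


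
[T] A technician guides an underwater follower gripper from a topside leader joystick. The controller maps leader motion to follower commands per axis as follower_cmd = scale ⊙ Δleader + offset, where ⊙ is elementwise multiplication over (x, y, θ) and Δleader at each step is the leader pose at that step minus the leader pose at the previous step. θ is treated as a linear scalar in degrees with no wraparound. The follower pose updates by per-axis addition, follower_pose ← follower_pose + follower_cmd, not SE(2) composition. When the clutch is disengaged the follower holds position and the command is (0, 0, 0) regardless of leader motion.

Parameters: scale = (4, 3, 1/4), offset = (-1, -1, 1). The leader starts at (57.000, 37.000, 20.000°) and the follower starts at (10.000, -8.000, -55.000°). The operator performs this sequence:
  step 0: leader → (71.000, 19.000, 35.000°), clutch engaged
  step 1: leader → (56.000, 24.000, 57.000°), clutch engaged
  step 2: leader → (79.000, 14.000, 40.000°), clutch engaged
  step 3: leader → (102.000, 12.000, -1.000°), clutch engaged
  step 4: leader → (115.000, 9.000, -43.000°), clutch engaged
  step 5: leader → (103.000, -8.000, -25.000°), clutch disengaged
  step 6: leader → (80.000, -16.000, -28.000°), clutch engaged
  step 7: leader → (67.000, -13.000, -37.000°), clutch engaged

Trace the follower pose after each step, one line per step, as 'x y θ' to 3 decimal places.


65.000 -63.000 -50.250
4.000 -49.000 -43.750
95.000 -80.000 -47.000
186.000 -87.000 -56.250
237.000 -97.000 -65.750
237.000 -97.000 -65.750
144.000 -122.000 -65.500
91.000 -114.000 -66.750

step 0: Δleader=(14.000, -18.000, 15.000°), engaged; cmd=(55.000, -55.000, 4.750°) → follower=(65.000, -63.000, -50.250°)
step 1: Δleader=(-15.000, 5.000, 22.000°), engaged; cmd=(-61.000, 14.000, 6.500°) → follower=(4.000, -49.000, -43.750°)
step 2: Δleader=(23.000, -10.000, -17.000°), engaged; cmd=(91.000, -31.000, -3.250°) → follower=(95.000, -80.000, -47.000°)
step 3: Δleader=(23.000, -2.000, -41.000°), engaged; cmd=(91.000, -7.000, -9.250°) → follower=(186.000, -87.000, -56.250°)
step 4: Δleader=(13.000, -3.000, -42.000°), engaged; cmd=(51.000, -10.000, -9.500°) → follower=(237.000, -97.000, -65.750°)
step 5: Δleader=(-12.000, -17.000, 18.000°), disengaged; cmd=(0,0,0) → follower holds at (237.000, -97.000, -65.750°)
step 6: Δleader=(-23.000, -8.000, -3.000°), engaged; cmd=(-93.000, -25.000, 0.250°) → follower=(144.000, -122.000, -65.500°)
step 7: Δleader=(-13.000, 3.000, -9.000°), engaged; cmd=(-53.000, 8.000, -1.250°) → follower=(91.000, -114.000, -66.750°)
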